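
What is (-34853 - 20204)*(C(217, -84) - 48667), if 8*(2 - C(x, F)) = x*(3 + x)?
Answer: 6015803105/2 ≈ 3.0079e+9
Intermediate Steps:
C(x, F) = 2 - x*(3 + x)/8
(-34853 - 20204)*(C(217, -84) - 48667) = (-34853 - 20204)*((2 - 3/8*217 - 1/8*217**2) - 48667) = -55057*((2 - 651/8 - 1/8*47089) - 48667) = -55057*((2 - 651/8 - 47089/8) - 48667) = -55057*(-11931/2 - 48667) = -55057*(-109265/2) = 6015803105/2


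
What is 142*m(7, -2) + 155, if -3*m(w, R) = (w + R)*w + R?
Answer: -1407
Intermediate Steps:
m(w, R) = -R/3 - w*(R + w)/3 (m(w, R) = -((w + R)*w + R)/3 = -((R + w)*w + R)/3 = -(w*(R + w) + R)/3 = -(R + w*(R + w))/3 = -R/3 - w*(R + w)/3)
142*m(7, -2) + 155 = 142*(-⅓*(-2) - ⅓*7² - ⅓*(-2)*7) + 155 = 142*(⅔ - ⅓*49 + 14/3) + 155 = 142*(⅔ - 49/3 + 14/3) + 155 = 142*(-11) + 155 = -1562 + 155 = -1407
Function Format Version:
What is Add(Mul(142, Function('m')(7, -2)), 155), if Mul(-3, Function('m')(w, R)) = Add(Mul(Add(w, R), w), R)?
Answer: -1407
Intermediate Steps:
Function('m')(w, R) = Add(Mul(Rational(-1, 3), R), Mul(Rational(-1, 3), w, Add(R, w))) (Function('m')(w, R) = Mul(Rational(-1, 3), Add(Mul(Add(w, R), w), R)) = Mul(Rational(-1, 3), Add(Mul(Add(R, w), w), R)) = Mul(Rational(-1, 3), Add(Mul(w, Add(R, w)), R)) = Mul(Rational(-1, 3), Add(R, Mul(w, Add(R, w)))) = Add(Mul(Rational(-1, 3), R), Mul(Rational(-1, 3), w, Add(R, w))))
Add(Mul(142, Function('m')(7, -2)), 155) = Add(Mul(142, Add(Mul(Rational(-1, 3), -2), Mul(Rational(-1, 3), Pow(7, 2)), Mul(Rational(-1, 3), -2, 7))), 155) = Add(Mul(142, Add(Rational(2, 3), Mul(Rational(-1, 3), 49), Rational(14, 3))), 155) = Add(Mul(142, Add(Rational(2, 3), Rational(-49, 3), Rational(14, 3))), 155) = Add(Mul(142, -11), 155) = Add(-1562, 155) = -1407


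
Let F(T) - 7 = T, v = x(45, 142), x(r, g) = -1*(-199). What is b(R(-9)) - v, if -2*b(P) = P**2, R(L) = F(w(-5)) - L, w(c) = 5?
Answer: -839/2 ≈ -419.50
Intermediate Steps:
x(r, g) = 199
v = 199
F(T) = 7 + T
R(L) = 12 - L (R(L) = (7 + 5) - L = 12 - L)
b(P) = -P**2/2
b(R(-9)) - v = -(12 - 1*(-9))**2/2 - 1*199 = -(12 + 9)**2/2 - 199 = -1/2*21**2 - 199 = -1/2*441 - 199 = -441/2 - 199 = -839/2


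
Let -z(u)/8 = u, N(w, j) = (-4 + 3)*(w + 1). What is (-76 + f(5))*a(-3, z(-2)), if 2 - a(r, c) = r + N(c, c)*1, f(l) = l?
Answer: -1562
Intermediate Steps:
N(w, j) = -1 - w (N(w, j) = -(1 + w) = -1 - w)
z(u) = -8*u
a(r, c) = 3 + c - r (a(r, c) = 2 - (r + (-1 - c)*1) = 2 - (r + (-1 - c)) = 2 - (-1 + r - c) = 2 + (1 + c - r) = 3 + c - r)
(-76 + f(5))*a(-3, z(-2)) = (-76 + 5)*(3 - 8*(-2) - 1*(-3)) = -71*(3 + 16 + 3) = -71*22 = -1562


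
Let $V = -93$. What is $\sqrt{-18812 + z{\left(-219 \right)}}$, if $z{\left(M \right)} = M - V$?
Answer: $i \sqrt{18938} \approx 137.62 i$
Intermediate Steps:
$z{\left(M \right)} = 93 + M$ ($z{\left(M \right)} = M - -93 = M + 93 = 93 + M$)
$\sqrt{-18812 + z{\left(-219 \right)}} = \sqrt{-18812 + \left(93 - 219\right)} = \sqrt{-18812 - 126} = \sqrt{-18938} = i \sqrt{18938}$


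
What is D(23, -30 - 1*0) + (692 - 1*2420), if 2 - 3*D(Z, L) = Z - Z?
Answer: -5182/3 ≈ -1727.3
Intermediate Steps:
D(Z, L) = ⅔ (D(Z, L) = ⅔ - (Z - Z)/3 = ⅔ - ⅓*0 = ⅔ + 0 = ⅔)
D(23, -30 - 1*0) + (692 - 1*2420) = ⅔ + (692 - 1*2420) = ⅔ + (692 - 2420) = ⅔ - 1728 = -5182/3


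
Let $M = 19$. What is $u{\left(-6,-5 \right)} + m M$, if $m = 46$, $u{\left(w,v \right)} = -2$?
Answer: $872$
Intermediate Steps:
$u{\left(-6,-5 \right)} + m M = -2 + 46 \cdot 19 = -2 + 874 = 872$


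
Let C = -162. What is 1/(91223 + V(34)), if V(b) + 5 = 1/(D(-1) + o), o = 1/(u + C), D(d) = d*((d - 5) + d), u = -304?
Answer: 3261/297462364 ≈ 1.0963e-5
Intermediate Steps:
D(d) = d*(-5 + 2*d) (D(d) = d*((-5 + d) + d) = d*(-5 + 2*d))
o = -1/466 (o = 1/(-304 - 162) = 1/(-466) = -1/466 ≈ -0.0021459)
V(b) = -15839/3261 (V(b) = -5 + 1/(-(-5 + 2*(-1)) - 1/466) = -5 + 1/(-(-5 - 2) - 1/466) = -5 + 1/(-1*(-7) - 1/466) = -5 + 1/(7 - 1/466) = -5 + 1/(3261/466) = -5 + 466/3261 = -15839/3261)
1/(91223 + V(34)) = 1/(91223 - 15839/3261) = 1/(297462364/3261) = 3261/297462364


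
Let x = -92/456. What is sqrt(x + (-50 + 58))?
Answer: sqrt(101346)/114 ≈ 2.7925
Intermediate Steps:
x = -23/114 (x = -92*1/456 = -23/114 ≈ -0.20175)
sqrt(x + (-50 + 58)) = sqrt(-23/114 + (-50 + 58)) = sqrt(-23/114 + 8) = sqrt(889/114) = sqrt(101346)/114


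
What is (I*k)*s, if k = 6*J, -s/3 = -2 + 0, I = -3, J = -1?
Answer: 108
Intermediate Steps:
s = 6 (s = -3*(-2 + 0) = -3*(-2) = 6)
k = -6 (k = 6*(-1) = -6)
(I*k)*s = -3*(-6)*6 = 18*6 = 108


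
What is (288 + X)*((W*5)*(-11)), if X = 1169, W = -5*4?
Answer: 1602700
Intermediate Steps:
W = -20
(288 + X)*((W*5)*(-11)) = (288 + 1169)*(-20*5*(-11)) = 1457*(-100*(-11)) = 1457*1100 = 1602700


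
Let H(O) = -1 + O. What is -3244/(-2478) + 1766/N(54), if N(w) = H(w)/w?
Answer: 118241962/65667 ≈ 1800.6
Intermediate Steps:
N(w) = (-1 + w)/w
-3244/(-2478) + 1766/N(54) = -3244/(-2478) + 1766/(((-1 + 54)/54)) = -3244*(-1/2478) + 1766/(((1/54)*53)) = 1622/1239 + 1766/(53/54) = 1622/1239 + 1766*(54/53) = 1622/1239 + 95364/53 = 118241962/65667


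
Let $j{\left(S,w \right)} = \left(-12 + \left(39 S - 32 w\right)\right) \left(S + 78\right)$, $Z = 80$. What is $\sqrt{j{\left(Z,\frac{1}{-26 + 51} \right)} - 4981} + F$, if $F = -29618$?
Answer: $-29618 + \frac{97 \sqrt{1291}}{5} \approx -28921.0$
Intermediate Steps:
$j{\left(S,w \right)} = \left(78 + S\right) \left(-12 - 32 w + 39 S\right)$ ($j{\left(S,w \right)} = \left(-12 + \left(- 32 w + 39 S\right)\right) \left(78 + S\right) = \left(-12 - 32 w + 39 S\right) \left(78 + S\right) = \left(78 + S\right) \left(-12 - 32 w + 39 S\right)$)
$\sqrt{j{\left(Z,\frac{1}{-26 + 51} \right)} - 4981} + F = \sqrt{\left(-936 - \frac{2496}{-26 + 51} + 39 \cdot 80^{2} + 3030 \cdot 80 - \frac{2560}{-26 + 51}\right) - 4981} - 29618 = \sqrt{\left(-936 - \frac{2496}{25} + 39 \cdot 6400 + 242400 - \frac{2560}{25}\right) - 4981} - 29618 = \sqrt{\left(-936 - \frac{2496}{25} + 249600 + 242400 - 2560 \cdot \frac{1}{25}\right) - 4981} - 29618 = \sqrt{\left(-936 - \frac{2496}{25} + 249600 + 242400 - \frac{512}{5}\right) - 4981} - 29618 = \sqrt{\frac{12271544}{25} - 4981} - 29618 = \sqrt{\frac{12147019}{25}} - 29618 = \frac{97 \sqrt{1291}}{5} - 29618 = -29618 + \frac{97 \sqrt{1291}}{5}$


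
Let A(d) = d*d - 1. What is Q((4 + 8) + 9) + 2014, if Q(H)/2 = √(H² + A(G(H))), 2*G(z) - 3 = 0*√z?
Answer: 2014 + √1769 ≈ 2056.1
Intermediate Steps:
G(z) = 3/2 (G(z) = 3/2 + (0*√z)/2 = 3/2 + (½)*0 = 3/2 + 0 = 3/2)
A(d) = -1 + d² (A(d) = d² - 1 = -1 + d²)
Q(H) = 2*√(5/4 + H²) (Q(H) = 2*√(H² + (-1 + (3/2)²)) = 2*√(H² + (-1 + 9/4)) = 2*√(H² + 5/4) = 2*√(5/4 + H²))
Q((4 + 8) + 9) + 2014 = √(5 + 4*((4 + 8) + 9)²) + 2014 = √(5 + 4*(12 + 9)²) + 2014 = √(5 + 4*21²) + 2014 = √(5 + 4*441) + 2014 = √(5 + 1764) + 2014 = √1769 + 2014 = 2014 + √1769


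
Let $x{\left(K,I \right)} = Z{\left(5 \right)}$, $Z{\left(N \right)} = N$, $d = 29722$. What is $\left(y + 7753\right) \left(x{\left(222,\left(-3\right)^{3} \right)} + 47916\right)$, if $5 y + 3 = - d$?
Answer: $86641168$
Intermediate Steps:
$y = -5945$ ($y = - \frac{3}{5} + \frac{\left(-1\right) 29722}{5} = - \frac{3}{5} + \frac{1}{5} \left(-29722\right) = - \frac{3}{5} - \frac{29722}{5} = -5945$)
$x{\left(K,I \right)} = 5$
$\left(y + 7753\right) \left(x{\left(222,\left(-3\right)^{3} \right)} + 47916\right) = \left(-5945 + 7753\right) \left(5 + 47916\right) = 1808 \cdot 47921 = 86641168$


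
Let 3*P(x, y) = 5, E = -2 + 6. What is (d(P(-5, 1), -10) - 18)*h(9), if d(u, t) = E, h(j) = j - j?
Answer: 0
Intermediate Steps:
h(j) = 0
E = 4
P(x, y) = 5/3 (P(x, y) = (1/3)*5 = 5/3)
d(u, t) = 4
(d(P(-5, 1), -10) - 18)*h(9) = (4 - 18)*0 = -14*0 = 0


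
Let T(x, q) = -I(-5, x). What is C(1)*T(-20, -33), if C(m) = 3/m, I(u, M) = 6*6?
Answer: -108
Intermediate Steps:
I(u, M) = 36
T(x, q) = -36 (T(x, q) = -1*36 = -36)
C(1)*T(-20, -33) = (3/1)*(-36) = (3*1)*(-36) = 3*(-36) = -108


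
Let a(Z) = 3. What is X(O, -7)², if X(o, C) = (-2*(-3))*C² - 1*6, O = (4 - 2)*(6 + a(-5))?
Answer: 82944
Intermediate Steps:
O = 18 (O = (4 - 2)*(6 + 3) = 2*9 = 18)
X(o, C) = -6 + 6*C² (X(o, C) = 6*C² - 6 = -6 + 6*C²)
X(O, -7)² = (-6 + 6*(-7)²)² = (-6 + 6*49)² = (-6 + 294)² = 288² = 82944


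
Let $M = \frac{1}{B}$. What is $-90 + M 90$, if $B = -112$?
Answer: $- \frac{5085}{56} \approx -90.804$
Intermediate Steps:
$M = - \frac{1}{112}$ ($M = \frac{1}{-112} = - \frac{1}{112} \approx -0.0089286$)
$-90 + M 90 = -90 - \frac{45}{56} = - \frac{5085}{56}$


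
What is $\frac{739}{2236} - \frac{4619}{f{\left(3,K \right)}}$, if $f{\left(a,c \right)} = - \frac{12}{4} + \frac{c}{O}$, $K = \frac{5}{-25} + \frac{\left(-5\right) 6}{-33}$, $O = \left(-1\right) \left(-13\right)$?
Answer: $\frac{284082169}{181116} \approx 1568.5$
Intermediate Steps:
$O = 13$
$K = \frac{39}{55}$ ($K = 5 \left(- \frac{1}{25}\right) - - \frac{10}{11} = - \frac{1}{5} + \frac{10}{11} = \frac{39}{55} \approx 0.70909$)
$f{\left(a,c \right)} = -3 + \frac{c}{13}$ ($f{\left(a,c \right)} = - \frac{12}{4} + \frac{c}{13} = \left(-12\right) \frac{1}{4} + c \frac{1}{13} = -3 + \frac{c}{13}$)
$\frac{739}{2236} - \frac{4619}{f{\left(3,K \right)}} = \frac{739}{2236} - \frac{4619}{-3 + \frac{1}{13} \cdot \frac{39}{55}} = 739 \cdot \frac{1}{2236} - \frac{4619}{-3 + \frac{3}{55}} = \frac{739}{2236} - \frac{4619}{- \frac{162}{55}} = \frac{739}{2236} - - \frac{254045}{162} = \frac{739}{2236} + \frac{254045}{162} = \frac{284082169}{181116}$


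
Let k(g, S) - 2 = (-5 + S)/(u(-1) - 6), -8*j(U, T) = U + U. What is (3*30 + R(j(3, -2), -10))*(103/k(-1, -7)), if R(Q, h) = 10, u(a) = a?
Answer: 36050/13 ≈ 2773.1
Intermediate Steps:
j(U, T) = -U/4 (j(U, T) = -(U + U)/8 = -U/4)
k(g, S) = 19/7 - S/7 (k(g, S) = 2 + (-5 + S)/(-1 - 6) = 2 + (-5 + S)/(-7) = 2 + (-5 + S)*(-1/7) = 2 + (5/7 - S/7) = 19/7 - S/7)
(3*30 + R(j(3, -2), -10))*(103/k(-1, -7)) = (3*30 + 10)*(103/(19/7 - 1/7*(-7))) = (90 + 10)*(103/(19/7 + 1)) = 100*(103/(26/7)) = 100*(103*(7/26)) = 100*(721/26) = 36050/13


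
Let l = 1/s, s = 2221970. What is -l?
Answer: -1/2221970 ≈ -4.5005e-7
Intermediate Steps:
l = 1/2221970 ≈ 4.5005e-7
-l = -1*1/2221970 = -1/2221970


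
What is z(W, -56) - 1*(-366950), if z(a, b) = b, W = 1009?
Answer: 366894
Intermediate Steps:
z(W, -56) - 1*(-366950) = -56 - 1*(-366950) = -56 + 366950 = 366894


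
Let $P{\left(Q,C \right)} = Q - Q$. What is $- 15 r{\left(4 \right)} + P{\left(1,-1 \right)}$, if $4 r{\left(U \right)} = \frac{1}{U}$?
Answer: $- \frac{15}{16} \approx -0.9375$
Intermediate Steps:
$r{\left(U \right)} = \frac{1}{4 U}$
$P{\left(Q,C \right)} = 0$
$- 15 r{\left(4 \right)} + P{\left(1,-1 \right)} = - 15 \frac{1}{4 \cdot 4} + 0 = - 15 \cdot \frac{1}{4} \cdot \frac{1}{4} + 0 = \left(-15\right) \frac{1}{16} + 0 = - \frac{15}{16} + 0 = - \frac{15}{16}$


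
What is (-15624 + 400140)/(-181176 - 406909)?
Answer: -384516/588085 ≈ -0.65384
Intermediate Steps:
(-15624 + 400140)/(-181176 - 406909) = 384516/(-588085) = 384516*(-1/588085) = -384516/588085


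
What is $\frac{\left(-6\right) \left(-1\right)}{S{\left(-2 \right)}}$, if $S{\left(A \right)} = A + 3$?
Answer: $6$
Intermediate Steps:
$S{\left(A \right)} = 3 + A$
$\frac{\left(-6\right) \left(-1\right)}{S{\left(-2 \right)}} = \frac{\left(-6\right) \left(-1\right)}{3 - 2} = \frac{6}{1} = 6 \cdot 1 = 6$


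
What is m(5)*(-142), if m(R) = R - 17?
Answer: 1704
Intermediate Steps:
m(R) = -17 + R
m(5)*(-142) = (-17 + 5)*(-142) = -12*(-142) = 1704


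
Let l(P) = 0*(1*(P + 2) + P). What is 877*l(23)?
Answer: 0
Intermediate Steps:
l(P) = 0 (l(P) = 0*(1*(2 + P) + P) = 0*((2 + P) + P) = 0*(2 + 2*P) = 0)
877*l(23) = 877*0 = 0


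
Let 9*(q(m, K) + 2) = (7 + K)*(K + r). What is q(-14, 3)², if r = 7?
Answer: 6724/81 ≈ 83.012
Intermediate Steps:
q(m, K) = -2 + (7 + K)²/9 (q(m, K) = -2 + ((7 + K)*(K + 7))/9 = -2 + ((7 + K)*(7 + K))/9 = -2 + (7 + K)²/9)
q(-14, 3)² = (31/9 + (⅑)*3² + (14/9)*3)² = (31/9 + (⅑)*9 + 14/3)² = (31/9 + 1 + 14/3)² = (82/9)² = 6724/81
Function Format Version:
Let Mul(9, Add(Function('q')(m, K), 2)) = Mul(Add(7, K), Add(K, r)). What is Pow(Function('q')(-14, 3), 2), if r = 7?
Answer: Rational(6724, 81) ≈ 83.012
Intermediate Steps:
Function('q')(m, K) = Add(-2, Mul(Rational(1, 9), Pow(Add(7, K), 2))) (Function('q')(m, K) = Add(-2, Mul(Rational(1, 9), Mul(Add(7, K), Add(K, 7)))) = Add(-2, Mul(Rational(1, 9), Mul(Add(7, K), Add(7, K)))) = Add(-2, Mul(Rational(1, 9), Pow(Add(7, K), 2))))
Pow(Function('q')(-14, 3), 2) = Pow(Add(Rational(31, 9), Mul(Rational(1, 9), Pow(3, 2)), Mul(Rational(14, 9), 3)), 2) = Pow(Add(Rational(31, 9), Mul(Rational(1, 9), 9), Rational(14, 3)), 2) = Pow(Add(Rational(31, 9), 1, Rational(14, 3)), 2) = Pow(Rational(82, 9), 2) = Rational(6724, 81)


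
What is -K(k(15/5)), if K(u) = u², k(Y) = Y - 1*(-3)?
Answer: -36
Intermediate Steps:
k(Y) = 3 + Y (k(Y) = Y + 3 = 3 + Y)
-K(k(15/5)) = -(3 + 15/5)² = -(3 + 15*(⅕))² = -(3 + 3)² = -1*6² = -1*36 = -36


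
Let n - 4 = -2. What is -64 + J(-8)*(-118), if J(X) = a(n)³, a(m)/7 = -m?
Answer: 323728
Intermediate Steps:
n = 2 (n = 4 - 2 = 2)
a(m) = -7*m (a(m) = 7*(-m) = -7*m)
J(X) = -2744 (J(X) = (-7*2)³ = (-14)³ = -2744)
-64 + J(-8)*(-118) = -64 - 2744*(-118) = -64 + 323792 = 323728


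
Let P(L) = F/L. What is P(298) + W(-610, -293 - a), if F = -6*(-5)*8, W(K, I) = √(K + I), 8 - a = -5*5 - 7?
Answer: 120/149 + I*√943 ≈ 0.80537 + 30.708*I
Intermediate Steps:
a = 40 (a = 8 - (-5*5 - 7) = 8 - (-25 - 7) = 8 - 1*(-32) = 8 + 32 = 40)
W(K, I) = √(I + K)
F = 240 (F = 30*8 = 240)
P(L) = 240/L
P(298) + W(-610, -293 - a) = 240/298 + √((-293 - 1*40) - 610) = 240*(1/298) + √((-293 - 40) - 610) = 120/149 + √(-333 - 610) = 120/149 + √(-943) = 120/149 + I*√943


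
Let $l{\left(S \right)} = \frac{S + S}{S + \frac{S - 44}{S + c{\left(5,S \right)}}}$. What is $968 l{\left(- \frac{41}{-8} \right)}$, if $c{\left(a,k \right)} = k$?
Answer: $\frac{3254416}{437} \approx 7447.2$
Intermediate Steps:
$l{\left(S \right)} = \frac{2 S}{S + \frac{-44 + S}{2 S}}$ ($l{\left(S \right)} = \frac{S + S}{S + \frac{S - 44}{S + S}} = \frac{2 S}{S + \frac{-44 + S}{2 S}}$)
$968 l{\left(- \frac{41}{-8} \right)} = 968 \frac{4 \left(- \frac{41}{-8}\right)^{2}}{-44 - \frac{41}{-8} + 2 \left(- \frac{41}{-8}\right)^{2}} = 968 \frac{4 \left(\left(-41\right) \left(- \frac{1}{8}\right)\right)^{2}}{-44 - - \frac{41}{8} + 2 \left(\left(-41\right) \left(- \frac{1}{8}\right)\right)^{2}} = 968 \frac{4 \left(\frac{41}{8}\right)^{2}}{-44 + \frac{41}{8} + 2 \left(\frac{41}{8}\right)^{2}} = 968 \cdot 4 \cdot \frac{1681}{64} \frac{1}{-44 + \frac{41}{8} + 2 \cdot \frac{1681}{64}} = 968 \cdot 4 \cdot \frac{1681}{64} \frac{1}{-44 + \frac{41}{8} + \frac{1681}{32}} = 968 \cdot 4 \cdot \frac{1681}{64} \frac{1}{\frac{437}{32}} = 968 \cdot 4 \cdot \frac{1681}{64} \cdot \frac{32}{437} = 968 \cdot \frac{3362}{437} = \frac{3254416}{437}$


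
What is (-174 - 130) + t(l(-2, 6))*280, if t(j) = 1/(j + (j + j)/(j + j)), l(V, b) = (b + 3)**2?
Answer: -12324/41 ≈ -300.59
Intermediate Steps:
l(V, b) = (3 + b)**2
t(j) = 1/(1 + j) (t(j) = 1/(j + (2*j)/((2*j))) = 1/(j + (2*j)*(1/(2*j))) = 1/(j + 1) = 1/(1 + j))
(-174 - 130) + t(l(-2, 6))*280 = (-174 - 130) + 280/(1 + (3 + 6)**2) = -304 + 280/(1 + 9**2) = -304 + 280/(1 + 81) = -304 + 280/82 = -304 + (1/82)*280 = -304 + 140/41 = -12324/41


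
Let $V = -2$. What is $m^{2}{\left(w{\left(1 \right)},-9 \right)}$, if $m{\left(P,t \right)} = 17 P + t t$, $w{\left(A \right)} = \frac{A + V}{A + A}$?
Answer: $\frac{21025}{4} \approx 5256.3$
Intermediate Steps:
$w{\left(A \right)} = \frac{-2 + A}{2 A}$ ($w{\left(A \right)} = \frac{A - 2}{A + A} = \frac{-2 + A}{2 A}$)
$m{\left(P,t \right)} = t^{2} + 17 P$ ($m{\left(P,t \right)} = 17 P + t^{2} = t^{2} + 17 P$)
$m^{2}{\left(w{\left(1 \right)},-9 \right)} = \left(\left(-9\right)^{2} + 17 \frac{-2 + 1}{2 \cdot 1}\right)^{2} = \left(81 + 17 \cdot \frac{1}{2} \cdot 1 \left(-1\right)\right)^{2} = \left(81 + 17 \left(- \frac{1}{2}\right)\right)^{2} = \left(81 - \frac{17}{2}\right)^{2} = \left(\frac{145}{2}\right)^{2} = \frac{21025}{4}$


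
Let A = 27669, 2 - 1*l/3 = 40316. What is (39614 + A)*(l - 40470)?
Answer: -10860283596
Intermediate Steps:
l = -120942 (l = 6 - 3*40316 = 6 - 120948 = -120942)
(39614 + A)*(l - 40470) = (39614 + 27669)*(-120942 - 40470) = 67283*(-161412) = -10860283596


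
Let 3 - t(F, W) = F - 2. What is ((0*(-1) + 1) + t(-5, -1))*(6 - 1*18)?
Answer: -132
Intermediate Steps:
t(F, W) = 5 - F (t(F, W) = 3 - (F - 2) = 3 - (-2 + F) = 3 + (2 - F) = 5 - F)
((0*(-1) + 1) + t(-5, -1))*(6 - 1*18) = ((0*(-1) + 1) + (5 - 1*(-5)))*(6 - 1*18) = ((0 + 1) + (5 + 5))*(6 - 18) = (1 + 10)*(-12) = 11*(-12) = -132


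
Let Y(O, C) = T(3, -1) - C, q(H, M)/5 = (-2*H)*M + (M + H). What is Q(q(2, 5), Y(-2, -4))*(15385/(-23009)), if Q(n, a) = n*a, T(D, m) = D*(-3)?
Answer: -5000125/23009 ≈ -217.31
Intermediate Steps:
T(D, m) = -3*D
q(H, M) = 5*H + 5*M - 10*H*M (q(H, M) = 5*((-2*H)*M + (M + H)) = 5*(-2*H*M + (H + M)) = 5*(H + M - 2*H*M) = 5*H + 5*M - 10*H*M)
Y(O, C) = -9 - C (Y(O, C) = -3*3 - C = -9 - C)
Q(n, a) = a*n
Q(q(2, 5), Y(-2, -4))*(15385/(-23009)) = ((-9 - 1*(-4))*(5*2 + 5*5 - 10*2*5))*(15385/(-23009)) = ((-9 + 4)*(10 + 25 - 100))*(15385*(-1/23009)) = -5*(-65)*(-15385/23009) = 325*(-15385/23009) = -5000125/23009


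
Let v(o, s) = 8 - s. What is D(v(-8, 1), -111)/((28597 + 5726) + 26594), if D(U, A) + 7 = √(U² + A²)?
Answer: -7/60917 + √12370/60917 ≈ 0.0017109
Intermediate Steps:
D(U, A) = -7 + √(A² + U²) (D(U, A) = -7 + √(U² + A²) = -7 + √(A² + U²))
D(v(-8, 1), -111)/((28597 + 5726) + 26594) = (-7 + √((-111)² + (8 - 1*1)²))/((28597 + 5726) + 26594) = (-7 + √(12321 + (8 - 1)²))/(34323 + 26594) = (-7 + √(12321 + 7²))/60917 = (-7 + √(12321 + 49))*(1/60917) = (-7 + √12370)*(1/60917) = -7/60917 + √12370/60917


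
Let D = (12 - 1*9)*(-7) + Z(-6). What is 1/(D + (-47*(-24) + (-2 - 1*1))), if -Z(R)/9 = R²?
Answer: 1/780 ≈ 0.0012821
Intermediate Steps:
Z(R) = -9*R²
D = -345 (D = (12 - 1*9)*(-7) - 9*(-6)² = (12 - 9)*(-7) - 9*36 = 3*(-7) - 324 = -21 - 324 = -345)
1/(D + (-47*(-24) + (-2 - 1*1))) = 1/(-345 + (-47*(-24) + (-2 - 1*1))) = 1/(-345 + (1128 + (-2 - 1))) = 1/(-345 + (1128 - 3)) = 1/(-345 + 1125) = 1/780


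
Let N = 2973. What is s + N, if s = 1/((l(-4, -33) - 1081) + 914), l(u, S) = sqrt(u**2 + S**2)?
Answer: 79628665/26784 - sqrt(1105)/26784 ≈ 2973.0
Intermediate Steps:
l(u, S) = sqrt(S**2 + u**2)
s = 1/(-167 + sqrt(1105)) (s = 1/((sqrt((-33)**2 + (-4)**2) - 1081) + 914) = 1/((sqrt(1089 + 16) - 1081) + 914) = 1/((sqrt(1105) - 1081) + 914) = 1/((-1081 + sqrt(1105)) + 914) = 1/(-167 + sqrt(1105)) ≈ -0.0074762)
s + N = (-167/26784 - sqrt(1105)/26784) + 2973 = 79628665/26784 - sqrt(1105)/26784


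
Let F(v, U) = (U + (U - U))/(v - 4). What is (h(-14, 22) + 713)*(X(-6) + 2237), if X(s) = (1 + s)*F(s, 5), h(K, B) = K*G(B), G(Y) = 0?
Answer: 3193527/2 ≈ 1.5968e+6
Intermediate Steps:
F(v, U) = U/(-4 + v) (F(v, U) = (U + 0)/(-4 + v) = U/(-4 + v))
h(K, B) = 0 (h(K, B) = K*0 = 0)
X(s) = 5*(1 + s)/(-4 + s) (X(s) = (1 + s)*(5/(-4 + s)) = 5*(1 + s)/(-4 + s))
(h(-14, 22) + 713)*(X(-6) + 2237) = (0 + 713)*(5*(1 - 6)/(-4 - 6) + 2237) = 713*(5*(-5)/(-10) + 2237) = 713*(5*(-⅒)*(-5) + 2237) = 713*(5/2 + 2237) = 713*(4479/2) = 3193527/2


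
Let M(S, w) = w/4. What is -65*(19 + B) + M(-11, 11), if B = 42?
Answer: -15849/4 ≈ -3962.3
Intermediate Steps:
M(S, w) = w/4 (M(S, w) = w*(¼) = w/4)
-65*(19 + B) + M(-11, 11) = -65*(19 + 42) + (¼)*11 = -65*61 + 11/4 = -3965 + 11/4 = -15849/4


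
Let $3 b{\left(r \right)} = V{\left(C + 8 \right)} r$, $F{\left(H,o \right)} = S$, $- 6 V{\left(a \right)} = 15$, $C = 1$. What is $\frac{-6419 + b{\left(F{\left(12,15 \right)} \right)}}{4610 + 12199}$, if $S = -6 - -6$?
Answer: $- \frac{6419}{16809} \approx -0.38188$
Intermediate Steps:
$S = 0$ ($S = -6 + 6 = 0$)
$V{\left(a \right)} = - \frac{5}{2}$ ($V{\left(a \right)} = \left(- \frac{1}{6}\right) 15 = - \frac{5}{2}$)
$F{\left(H,o \right)} = 0$
$b{\left(r \right)} = - \frac{5 r}{6}$ ($b{\left(r \right)} = \frac{\left(- \frac{5}{2}\right) r}{3} = - \frac{5 r}{6}$)
$\frac{-6419 + b{\left(F{\left(12,15 \right)} \right)}}{4610 + 12199} = \frac{-6419 - 0}{4610 + 12199} = \frac{-6419 + 0}{16809} = \left(-6419\right) \frac{1}{16809} = - \frac{6419}{16809}$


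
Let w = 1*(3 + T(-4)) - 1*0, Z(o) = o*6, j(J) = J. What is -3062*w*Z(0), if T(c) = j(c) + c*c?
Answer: 0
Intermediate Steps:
Z(o) = 6*o
T(c) = c + c² (T(c) = c + c*c = c + c²)
w = 15 (w = 1*(3 - 4*(1 - 4)) - 1*0 = 1*(3 - 4*(-3)) + 0 = 1*(3 + 12) + 0 = 1*15 + 0 = 15 + 0 = 15)
-3062*w*Z(0) = -45930*6*0 = -45930*0 = -3062*0 = 0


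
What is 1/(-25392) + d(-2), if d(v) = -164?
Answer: -4164289/25392 ≈ -164.00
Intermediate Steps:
1/(-25392) + d(-2) = 1/(-25392) - 164 = -1/25392 - 164 = -4164289/25392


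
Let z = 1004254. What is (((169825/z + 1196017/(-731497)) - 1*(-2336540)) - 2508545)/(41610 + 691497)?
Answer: -42119153833085161/179515614972931822 ≈ -0.23463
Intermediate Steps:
(((169825/z + 1196017/(-731497)) - 1*(-2336540)) - 2508545)/(41610 + 691497) = (((169825/1004254 + 1196017/(-731497)) - 1*(-2336540)) - 2508545)/(41610 + 691497) = (((169825*(1/1004254) + 1196017*(-1/731497)) + 2336540) - 2508545)/733107 = (((169825/1004254 - 1196017/731497) + 2336540) - 2508545)*(1/733107) = ((-1076878378293/734608788238 + 2336540) - 2508545)*(1/733107) = (1716441741191238227/734608788238 - 2508545)*(1/733107) = -126357461499255483/734608788238*1/733107 = -42119153833085161/179515614972931822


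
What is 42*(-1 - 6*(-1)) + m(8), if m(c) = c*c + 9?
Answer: 283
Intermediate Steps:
m(c) = 9 + c² (m(c) = c² + 9 = 9 + c²)
42*(-1 - 6*(-1)) + m(8) = 42*(-1 - 6*(-1)) + (9 + 8²) = 42*(-1 + 6) + (9 + 64) = 42*5 + 73 = 210 + 73 = 283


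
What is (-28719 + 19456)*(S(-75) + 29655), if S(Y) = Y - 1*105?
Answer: -273026925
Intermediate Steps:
S(Y) = -105 + Y (S(Y) = Y - 105 = -105 + Y)
(-28719 + 19456)*(S(-75) + 29655) = (-28719 + 19456)*((-105 - 75) + 29655) = -9263*(-180 + 29655) = -9263*29475 = -273026925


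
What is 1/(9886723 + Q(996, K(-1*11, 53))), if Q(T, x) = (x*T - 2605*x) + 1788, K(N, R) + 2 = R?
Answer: 1/9806452 ≈ 1.0197e-7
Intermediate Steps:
K(N, R) = -2 + R
Q(T, x) = 1788 - 2605*x + T*x (Q(T, x) = (T*x - 2605*x) + 1788 = (-2605*x + T*x) + 1788 = 1788 - 2605*x + T*x)
1/(9886723 + Q(996, K(-1*11, 53))) = 1/(9886723 + (1788 - 2605*(-2 + 53) + 996*(-2 + 53))) = 1/(9886723 + (1788 - 2605*51 + 996*51)) = 1/(9886723 + (1788 - 132855 + 50796)) = 1/(9886723 - 80271) = 1/9806452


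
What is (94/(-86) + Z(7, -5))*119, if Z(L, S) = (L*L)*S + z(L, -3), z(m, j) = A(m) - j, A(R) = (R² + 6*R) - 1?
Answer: -783377/43 ≈ -18218.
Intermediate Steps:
A(R) = -1 + R² + 6*R
z(m, j) = -1 + m² - j + 6*m (z(m, j) = (-1 + m² + 6*m) - j = -1 + m² - j + 6*m)
Z(L, S) = 2 + L² + 6*L + S*L² (Z(L, S) = (L*L)*S + (-1 + L² - 1*(-3) + 6*L) = L²*S + (-1 + L² + 3 + 6*L) = S*L² + (2 + L² + 6*L) = 2 + L² + 6*L + S*L²)
(94/(-86) + Z(7, -5))*119 = (94/(-86) + (2 + 7² + 6*7 - 5*7²))*119 = (94*(-1/86) + (2 + 49 + 42 - 5*49))*119 = (-47/43 + (2 + 49 + 42 - 245))*119 = (-47/43 - 152)*119 = -6583/43*119 = -783377/43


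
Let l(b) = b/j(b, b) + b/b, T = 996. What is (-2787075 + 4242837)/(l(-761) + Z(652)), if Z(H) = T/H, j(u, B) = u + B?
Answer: 22598972/47 ≈ 4.8083e+5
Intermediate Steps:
j(u, B) = B + u
Z(H) = 996/H
l(b) = 3/2 (l(b) = b/(b + b) + b/b = b/((2*b)) + 1 = b*(1/(2*b)) + 1 = ½ + 1 = 3/2)
(-2787075 + 4242837)/(l(-761) + Z(652)) = (-2787075 + 4242837)/(3/2 + 996/652) = 1455762/(3/2 + 996*(1/652)) = 1455762/(3/2 + 249/163) = 1455762/(987/326) = 1455762*(326/987) = 22598972/47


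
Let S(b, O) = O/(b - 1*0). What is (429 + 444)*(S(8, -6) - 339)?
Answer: -1186407/4 ≈ -2.9660e+5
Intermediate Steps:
S(b, O) = O/b (S(b, O) = O/(b + 0) = O/b)
(429 + 444)*(S(8, -6) - 339) = (429 + 444)*(-6/8 - 339) = 873*(-6*1/8 - 339) = 873*(-3/4 - 339) = 873*(-1359/4) = -1186407/4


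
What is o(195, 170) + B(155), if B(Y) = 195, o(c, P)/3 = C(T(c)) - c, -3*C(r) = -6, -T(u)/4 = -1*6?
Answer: -384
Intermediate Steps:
T(u) = 24 (T(u) = -(-4)*6 = -4*(-6) = 24)
C(r) = 2 (C(r) = -⅓*(-6) = 2)
o(c, P) = 6 - 3*c (o(c, P) = 3*(2 - c) = 6 - 3*c)
o(195, 170) + B(155) = (6 - 3*195) + 195 = (6 - 585) + 195 = -579 + 195 = -384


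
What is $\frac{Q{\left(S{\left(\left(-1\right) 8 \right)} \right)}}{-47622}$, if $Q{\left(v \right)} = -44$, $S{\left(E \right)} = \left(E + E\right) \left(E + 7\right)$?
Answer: $\frac{22}{23811} \approx 0.00092394$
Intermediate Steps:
$S{\left(E \right)} = 2 E \left(7 + E\right)$
$\frac{Q{\left(S{\left(\left(-1\right) 8 \right)} \right)}}{-47622} = - \frac{44}{-47622} = \left(-44\right) \left(- \frac{1}{47622}\right) = \frac{22}{23811}$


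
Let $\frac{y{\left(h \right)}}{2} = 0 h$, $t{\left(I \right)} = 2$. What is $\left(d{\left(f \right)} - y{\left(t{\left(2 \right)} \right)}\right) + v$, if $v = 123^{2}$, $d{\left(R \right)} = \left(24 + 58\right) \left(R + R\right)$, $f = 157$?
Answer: $40877$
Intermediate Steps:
$y{\left(h \right)} = 0$ ($y{\left(h \right)} = 2 \cdot 0 h = 2 \cdot 0 = 0$)
$d{\left(R \right)} = 164 R$ ($d{\left(R \right)} = 82 \cdot 2 R = 164 R$)
$v = 15129$
$\left(d{\left(f \right)} - y{\left(t{\left(2 \right)} \right)}\right) + v = \left(164 \cdot 157 - 0\right) + 15129 = \left(25748 + 0\right) + 15129 = 25748 + 15129 = 40877$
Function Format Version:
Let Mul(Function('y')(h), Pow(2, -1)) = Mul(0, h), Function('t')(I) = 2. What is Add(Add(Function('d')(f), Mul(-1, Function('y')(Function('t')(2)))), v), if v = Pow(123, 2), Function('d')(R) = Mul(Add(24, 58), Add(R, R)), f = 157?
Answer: 40877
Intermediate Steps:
Function('y')(h) = 0 (Function('y')(h) = Mul(2, Mul(0, h)) = Mul(2, 0) = 0)
Function('d')(R) = Mul(164, R) (Function('d')(R) = Mul(82, Mul(2, R)) = Mul(164, R))
v = 15129
Add(Add(Function('d')(f), Mul(-1, Function('y')(Function('t')(2)))), v) = Add(Add(Mul(164, 157), Mul(-1, 0)), 15129) = Add(Add(25748, 0), 15129) = Add(25748, 15129) = 40877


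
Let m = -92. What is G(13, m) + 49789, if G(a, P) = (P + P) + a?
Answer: 49618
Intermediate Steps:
G(a, P) = a + 2*P (G(a, P) = 2*P + a = a + 2*P)
G(13, m) + 49789 = (13 + 2*(-92)) + 49789 = (13 - 184) + 49789 = -171 + 49789 = 49618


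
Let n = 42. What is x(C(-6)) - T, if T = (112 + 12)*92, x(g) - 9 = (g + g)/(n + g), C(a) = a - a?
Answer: -11399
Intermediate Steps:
C(a) = 0
x(g) = 9 + 2*g/(42 + g) (x(g) = 9 + (g + g)/(42 + g) = 9 + (2*g)/(42 + g) = 9 + 2*g/(42 + g))
T = 11408 (T = 124*92 = 11408)
x(C(-6)) - T = (378 + 11*0)/(42 + 0) - 1*11408 = (378 + 0)/42 - 11408 = (1/42)*378 - 11408 = 9 - 11408 = -11399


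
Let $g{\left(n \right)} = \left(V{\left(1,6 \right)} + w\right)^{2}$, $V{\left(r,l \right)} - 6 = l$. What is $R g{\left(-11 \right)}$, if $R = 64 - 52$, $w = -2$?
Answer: $1200$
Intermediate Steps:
$V{\left(r,l \right)} = 6 + l$
$R = 12$ ($R = 64 - 52 = 12$)
$g{\left(n \right)} = 100$ ($g{\left(n \right)} = \left(\left(6 + 6\right) - 2\right)^{2} = \left(12 - 2\right)^{2} = 10^{2} = 100$)
$R g{\left(-11 \right)} = 12 \cdot 100 = 1200$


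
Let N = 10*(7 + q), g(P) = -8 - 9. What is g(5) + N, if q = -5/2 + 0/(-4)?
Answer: 28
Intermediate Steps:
g(P) = -17
q = -5/2 (q = -5*½ + 0*(-¼) = -5/2 + 0 = -5/2 ≈ -2.5000)
N = 45 (N = 10*(7 - 5/2) = 10*(9/2) = 45)
g(5) + N = -17 + 45 = 28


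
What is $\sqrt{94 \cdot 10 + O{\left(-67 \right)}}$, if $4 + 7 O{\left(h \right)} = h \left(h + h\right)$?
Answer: $\sqrt{2222} \approx 47.138$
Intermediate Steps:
$O{\left(h \right)} = - \frac{4}{7} + \frac{2 h^{2}}{7}$ ($O{\left(h \right)} = - \frac{4}{7} + \frac{h \left(h + h\right)}{7} = - \frac{4}{7} + \frac{h 2 h}{7} = - \frac{4}{7} + \frac{2 h^{2}}{7}$)
$\sqrt{94 \cdot 10 + O{\left(-67 \right)}} = \sqrt{94 \cdot 10 - \left(\frac{4}{7} - \frac{2 \left(-67\right)^{2}}{7}\right)} = \sqrt{940 + \left(- \frac{4}{7} + \frac{2}{7} \cdot 4489\right)} = \sqrt{940 + \left(- \frac{4}{7} + \frac{8978}{7}\right)} = \sqrt{940 + 1282} = \sqrt{2222}$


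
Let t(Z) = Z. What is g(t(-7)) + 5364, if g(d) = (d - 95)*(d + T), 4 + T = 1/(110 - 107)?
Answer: 6452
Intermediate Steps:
T = -11/3 (T = -4 + 1/(110 - 107) = -4 + 1/3 = -4 + ⅓ = -11/3 ≈ -3.6667)
g(d) = (-95 + d)*(-11/3 + d) (g(d) = (d - 95)*(d - 11/3) = (-95 + d)*(-11/3 + d))
g(t(-7)) + 5364 = (1045/3 + (-7)² - 296/3*(-7)) + 5364 = (1045/3 + 49 + 2072/3) + 5364 = 1088 + 5364 = 6452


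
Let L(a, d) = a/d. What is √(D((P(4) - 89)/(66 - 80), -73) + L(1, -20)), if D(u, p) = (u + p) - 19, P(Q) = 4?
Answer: I*√421295/70 ≈ 9.2725*I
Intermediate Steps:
D(u, p) = -19 + p + u (D(u, p) = (p + u) - 19 = -19 + p + u)
√(D((P(4) - 89)/(66 - 80), -73) + L(1, -20)) = √((-19 - 73 + (4 - 89)/(66 - 80)) + 1/(-20)) = √((-19 - 73 - 85/(-14)) + 1*(-1/20)) = √((-19 - 73 - 85*(-1/14)) - 1/20) = √((-19 - 73 + 85/14) - 1/20) = √(-1203/14 - 1/20) = √(-12037/140) = I*√421295/70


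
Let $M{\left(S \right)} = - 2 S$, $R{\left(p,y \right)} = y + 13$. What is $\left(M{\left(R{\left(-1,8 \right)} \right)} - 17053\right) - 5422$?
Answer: $-22517$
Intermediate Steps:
$R{\left(p,y \right)} = 13 + y$
$\left(M{\left(R{\left(-1,8 \right)} \right)} - 17053\right) - 5422 = \left(- 2 \left(13 + 8\right) - 17053\right) - 5422 = \left(\left(-2\right) 21 - 17053\right) - 5422 = \left(-42 - 17053\right) - 5422 = -17095 - 5422 = -22517$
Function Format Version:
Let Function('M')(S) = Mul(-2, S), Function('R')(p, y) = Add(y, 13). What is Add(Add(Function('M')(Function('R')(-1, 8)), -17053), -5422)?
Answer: -22517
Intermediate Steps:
Function('R')(p, y) = Add(13, y)
Add(Add(Function('M')(Function('R')(-1, 8)), -17053), -5422) = Add(Add(Mul(-2, Add(13, 8)), -17053), -5422) = Add(Add(Mul(-2, 21), -17053), -5422) = Add(Add(-42, -17053), -5422) = Add(-17095, -5422) = -22517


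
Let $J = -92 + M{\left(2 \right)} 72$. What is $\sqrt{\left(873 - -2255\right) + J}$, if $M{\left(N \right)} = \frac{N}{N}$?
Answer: $2 \sqrt{777} \approx 55.749$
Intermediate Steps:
$M{\left(N \right)} = 1$
$J = -20$ ($J = -92 + 1 \cdot 72 = -92 + 72 = -20$)
$\sqrt{\left(873 - -2255\right) + J} = \sqrt{\left(873 - -2255\right) - 20} = \sqrt{\left(873 + 2255\right) - 20} = \sqrt{3128 - 20} = \sqrt{3108} = 2 \sqrt{777}$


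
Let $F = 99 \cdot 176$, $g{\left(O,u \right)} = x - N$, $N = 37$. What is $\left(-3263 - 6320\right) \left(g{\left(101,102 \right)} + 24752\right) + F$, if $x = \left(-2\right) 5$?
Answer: $-236730591$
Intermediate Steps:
$x = -10$
$g{\left(O,u \right)} = -47$ ($g{\left(O,u \right)} = -10 - 37 = -47$)
$F = 17424$
$\left(-3263 - 6320\right) \left(g{\left(101,102 \right)} + 24752\right) + F = \left(-3263 - 6320\right) \left(-47 + 24752\right) + 17424 = \left(-9583\right) 24705 + 17424 = -236748015 + 17424 = -236730591$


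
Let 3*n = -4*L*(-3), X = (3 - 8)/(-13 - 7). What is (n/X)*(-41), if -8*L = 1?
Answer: 82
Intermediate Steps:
L = -1/8 (L = -1/8*1 = -1/8 ≈ -0.12500)
X = 1/4 (X = -5/(-20) = -5*(-1/20) = 1/4 ≈ 0.25000)
n = -1/2 (n = (-4*(-1/8)*(-3))/3 = ((1/2)*(-3))/3 = (1/3)*(-3/2) = -1/2 ≈ -0.50000)
(n/X)*(-41) = -1/(2*1/4)*(-41) = -1/2*4*(-41) = -2*(-41) = 82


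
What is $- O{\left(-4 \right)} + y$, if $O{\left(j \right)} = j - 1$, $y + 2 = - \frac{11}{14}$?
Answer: $\frac{31}{14} \approx 2.2143$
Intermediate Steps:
$y = - \frac{39}{14}$ ($y = -2 - \frac{11}{14} = - \frac{39}{14} \approx -2.7857$)
$O{\left(j \right)} = -1 + j$
$- O{\left(-4 \right)} + y = - (-1 - 4) - \frac{39}{14} = \left(-1\right) \left(-5\right) - \frac{39}{14} = 5 - \frac{39}{14} = \frac{31}{14}$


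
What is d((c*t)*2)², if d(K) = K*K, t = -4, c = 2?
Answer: 65536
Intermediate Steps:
d(K) = K²
d((c*t)*2)² = (((2*(-4))*2)²)² = ((-8*2)²)² = ((-16)²)² = 256² = 65536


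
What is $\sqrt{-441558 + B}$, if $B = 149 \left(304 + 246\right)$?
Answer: $2 i \sqrt{89902} \approx 599.67 i$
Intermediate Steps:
$B = 81950$ ($B = 149 \cdot 550 = 81950$)
$\sqrt{-441558 + B} = \sqrt{-441558 + 81950} = \sqrt{-359608} = 2 i \sqrt{89902}$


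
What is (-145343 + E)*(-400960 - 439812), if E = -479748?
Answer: 525559010252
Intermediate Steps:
(-145343 + E)*(-400960 - 439812) = (-145343 - 479748)*(-400960 - 439812) = -625091*(-840772) = 525559010252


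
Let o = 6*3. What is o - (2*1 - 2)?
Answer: 18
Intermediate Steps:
o = 18
o - (2*1 - 2) = 18 - (2*1 - 2) = 18 - (2 - 2) = 18 - 1*0 = 18 + 0 = 18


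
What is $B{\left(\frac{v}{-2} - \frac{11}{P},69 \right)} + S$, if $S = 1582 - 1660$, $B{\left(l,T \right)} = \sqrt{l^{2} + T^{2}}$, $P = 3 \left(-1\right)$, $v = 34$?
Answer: $-78 + \frac{\sqrt{44449}}{3} \approx -7.7236$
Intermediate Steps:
$P = -3$
$B{\left(l,T \right)} = \sqrt{T^{2} + l^{2}}$
$S = -78$
$B{\left(\frac{v}{-2} - \frac{11}{P},69 \right)} + S = \sqrt{69^{2} + \left(\frac{34}{-2} - \frac{11}{-3}\right)^{2}} - 78 = \sqrt{4761 + \left(34 \left(- \frac{1}{2}\right) - - \frac{11}{3}\right)^{2}} - 78 = \sqrt{4761 + \left(-17 + \frac{11}{3}\right)^{2}} - 78 = \sqrt{4761 + \left(- \frac{40}{3}\right)^{2}} - 78 = \sqrt{4761 + \frac{1600}{9}} - 78 = \sqrt{\frac{44449}{9}} - 78 = \frac{\sqrt{44449}}{3} - 78 = -78 + \frac{\sqrt{44449}}{3}$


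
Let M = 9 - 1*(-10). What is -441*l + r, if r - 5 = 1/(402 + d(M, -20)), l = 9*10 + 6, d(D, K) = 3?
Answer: -17144054/405 ≈ -42331.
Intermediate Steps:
M = 19 (M = 9 + 10 = 19)
l = 96 (l = 90 + 6 = 96)
r = 2026/405 (r = 5 + 1/(402 + 3) = 5 + 1/405 = 2026/405 ≈ 5.0025)
-441*l + r = -441*96 + 2026/405 = -42336 + 2026/405 = -17144054/405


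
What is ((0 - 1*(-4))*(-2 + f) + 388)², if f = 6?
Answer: 163216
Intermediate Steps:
((0 - 1*(-4))*(-2 + f) + 388)² = ((0 - 1*(-4))*(-2 + 6) + 388)² = ((0 + 4)*4 + 388)² = (4*4 + 388)² = (16 + 388)² = 404² = 163216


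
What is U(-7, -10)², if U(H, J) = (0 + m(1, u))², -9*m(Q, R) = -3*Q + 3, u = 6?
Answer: 0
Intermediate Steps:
m(Q, R) = -⅓ + Q/3 (m(Q, R) = -(-3*Q + 3)/9 = -(3 - 3*Q)/9 = -⅓ + Q/3)
U(H, J) = 0 (U(H, J) = (0 + (-⅓ + (⅓)*1))² = (0 + (-⅓ + ⅓))² = (0 + 0)² = 0² = 0)
U(-7, -10)² = 0² = 0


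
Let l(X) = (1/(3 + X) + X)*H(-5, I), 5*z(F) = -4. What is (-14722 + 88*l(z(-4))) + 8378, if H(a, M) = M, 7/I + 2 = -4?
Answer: -94628/15 ≈ -6308.5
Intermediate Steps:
I = -7/6 (I = 7/(-2 - 4) = 7/(-6) = 7*(-⅙) = -7/6 ≈ -1.1667)
z(F) = -⅘ (z(F) = (⅕)*(-4) = -⅘)
l(X) = -7*X/6 - 7/(6*(3 + X)) (l(X) = (1/(3 + X) + X)*(-7/6) = (X + 1/(3 + X))*(-7/6) = -7*X/6 - 7/(6*(3 + X)))
(-14722 + 88*l(z(-4))) + 8378 = (-14722 + 88*(7*(-1 - (-⅘)² - 3*(-⅘))/(6*(3 - ⅘)))) + 8378 = (-14722 + 88*(7*(-1 - 1*16/25 + 12/5)/(6*(11/5)))) + 8378 = (-14722 + 88*((7/6)*(5/11)*(-1 - 16/25 + 12/5))) + 8378 = (-14722 + 88*((7/6)*(5/11)*(19/25))) + 8378 = (-14722 + 88*(133/330)) + 8378 = (-14722 + 532/15) + 8378 = -220298/15 + 8378 = -94628/15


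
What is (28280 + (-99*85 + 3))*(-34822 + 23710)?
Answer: -220773216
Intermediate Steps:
(28280 + (-99*85 + 3))*(-34822 + 23710) = (28280 + (-8415 + 3))*(-11112) = (28280 - 8412)*(-11112) = 19868*(-11112) = -220773216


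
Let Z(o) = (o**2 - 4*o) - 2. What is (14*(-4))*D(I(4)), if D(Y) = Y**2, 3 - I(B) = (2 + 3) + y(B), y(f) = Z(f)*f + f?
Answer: -224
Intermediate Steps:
Z(o) = -2 + o**2 - 4*o
y(f) = f + f*(-2 + f**2 - 4*f) (y(f) = (-2 + f**2 - 4*f)*f + f = f*(-2 + f**2 - 4*f) + f = f + f*(-2 + f**2 - 4*f))
I(B) = -2 - B*(-1 + B**2 - 4*B) (I(B) = 3 - ((2 + 3) + B*(-1 + B**2 - 4*B)) = 3 - (5 + B*(-1 + B**2 - 4*B)) = 3 + (-5 - B*(-1 + B**2 - 4*B)) = -2 - B*(-1 + B**2 - 4*B))
(14*(-4))*D(I(4)) = (14*(-4))*(-2 + 4*(1 - 1*4**2 + 4*4))**2 = -56*(-2 + 4*(1 - 1*16 + 16))**2 = -56*(-2 + 4*(1 - 16 + 16))**2 = -56*(-2 + 4*1)**2 = -56*(-2 + 4)**2 = -56*2**2 = -56*4 = -224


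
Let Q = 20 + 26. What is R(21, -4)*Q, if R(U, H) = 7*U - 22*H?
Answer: 10810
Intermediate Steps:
R(U, H) = -22*H + 7*U
Q = 46
R(21, -4)*Q = (-22*(-4) + 7*21)*46 = (88 + 147)*46 = 235*46 = 10810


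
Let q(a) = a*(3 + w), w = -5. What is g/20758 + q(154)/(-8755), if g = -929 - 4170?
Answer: -38248281/181736290 ≈ -0.21046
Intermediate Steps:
q(a) = -2*a (q(a) = a*(3 - 5) = a*(-2) = -2*a)
g = -5099
g/20758 + q(154)/(-8755) = -5099/20758 - 2*154/(-8755) = -5099*1/20758 - 308*(-1/8755) = -5099/20758 + 308/8755 = -38248281/181736290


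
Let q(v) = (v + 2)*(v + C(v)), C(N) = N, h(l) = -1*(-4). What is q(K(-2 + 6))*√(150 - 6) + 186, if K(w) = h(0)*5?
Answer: 10746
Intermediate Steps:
h(l) = 4
K(w) = 20 (K(w) = 4*5 = 20)
q(v) = 2*v*(2 + v) (q(v) = (v + 2)*(v + v) = (2 + v)*(2*v) = 2*v*(2 + v))
q(K(-2 + 6))*√(150 - 6) + 186 = (2*20*(2 + 20))*√(150 - 6) + 186 = (2*20*22)*√144 + 186 = 880*12 + 186 = 10560 + 186 = 10746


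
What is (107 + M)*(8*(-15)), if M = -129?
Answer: 2640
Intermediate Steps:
(107 + M)*(8*(-15)) = (107 - 129)*(8*(-15)) = -22*(-120) = 2640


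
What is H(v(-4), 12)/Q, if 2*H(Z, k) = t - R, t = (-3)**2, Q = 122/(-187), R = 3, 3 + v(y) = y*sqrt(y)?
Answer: -561/122 ≈ -4.5984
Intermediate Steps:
v(y) = -3 + y**(3/2) (v(y) = -3 + y*sqrt(y) = -3 + y**(3/2))
Q = -122/187 (Q = 122*(-1/187) = -122/187 ≈ -0.65241)
t = 9
H(Z, k) = 3 (H(Z, k) = (9 - 1*3)/2 = (9 - 3)/2 = (1/2)*6 = 3)
H(v(-4), 12)/Q = 3/(-122/187) = 3*(-187/122) = -561/122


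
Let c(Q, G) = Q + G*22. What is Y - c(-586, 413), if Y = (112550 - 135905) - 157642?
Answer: -189497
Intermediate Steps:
Y = -180997 (Y = -23355 - 157642 = -180997)
c(Q, G) = Q + 22*G
Y - c(-586, 413) = -180997 - (-586 + 22*413) = -180997 - (-586 + 9086) = -180997 - 1*8500 = -180997 - 8500 = -189497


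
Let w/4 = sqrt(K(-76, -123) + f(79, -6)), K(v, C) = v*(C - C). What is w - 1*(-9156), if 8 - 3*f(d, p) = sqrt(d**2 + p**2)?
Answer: 9156 + 4*sqrt(24 - 3*sqrt(6277))/3 ≈ 9156.0 + 19.491*I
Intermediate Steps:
K(v, C) = 0 (K(v, C) = v*0 = 0)
f(d, p) = 8/3 - sqrt(d**2 + p**2)/3
w = 4*sqrt(8/3 - sqrt(6277)/3) (w = 4*sqrt(0 + (8/3 - sqrt(79**2 + (-6)**2)/3)) = 4*sqrt(0 + (8/3 - sqrt(6241 + 36)/3)) = 4*sqrt(0 + (8/3 - sqrt(6277)/3)) = 4*sqrt(8/3 - sqrt(6277)/3) ≈ 19.491*I)
w - 1*(-9156) = 4*sqrt(24 - 3*sqrt(6277))/3 - 1*(-9156) = 4*sqrt(24 - 3*sqrt(6277))/3 + 9156 = 9156 + 4*sqrt(24 - 3*sqrt(6277))/3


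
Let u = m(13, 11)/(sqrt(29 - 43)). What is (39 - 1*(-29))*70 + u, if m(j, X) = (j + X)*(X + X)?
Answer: 4760 - 264*I*sqrt(14)/7 ≈ 4760.0 - 141.11*I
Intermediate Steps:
m(j, X) = 2*X*(X + j) (m(j, X) = (X + j)*(2*X) = 2*X*(X + j))
u = -264*I*sqrt(14)/7 (u = (2*11*(11 + 13))/(sqrt(29 - 43)) = (2*11*24)/(sqrt(-14)) = 528/((I*sqrt(14))) = 528*(-I*sqrt(14)/14) = -264*I*sqrt(14)/7 ≈ -141.11*I)
(39 - 1*(-29))*70 + u = (39 - 1*(-29))*70 - 264*I*sqrt(14)/7 = (39 + 29)*70 - 264*I*sqrt(14)/7 = 68*70 - 264*I*sqrt(14)/7 = 4760 - 264*I*sqrt(14)/7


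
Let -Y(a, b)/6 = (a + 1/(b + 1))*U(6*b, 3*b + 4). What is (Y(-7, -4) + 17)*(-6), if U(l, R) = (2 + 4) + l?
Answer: 4650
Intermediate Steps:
U(l, R) = 6 + l
Y(a, b) = -6*(6 + 6*b)*(a + 1/(1 + b)) (Y(a, b) = -6*(a + 1/(b + 1))*(6 + 6*b) = -6*(a + 1/(1 + b))*(6 + 6*b) = -6*(6 + 6*b)*(a + 1/(1 + b)))
(Y(-7, -4) + 17)*(-6) = ((-36 - 36*(-7) - 36*(-7)*(-4)) + 17)*(-6) = ((-36 + 252 - 1008) + 17)*(-6) = (-792 + 17)*(-6) = -775*(-6) = 4650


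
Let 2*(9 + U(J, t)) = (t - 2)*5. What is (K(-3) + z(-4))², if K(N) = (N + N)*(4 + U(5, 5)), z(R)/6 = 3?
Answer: 9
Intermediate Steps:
U(J, t) = -14 + 5*t/2 (U(J, t) = -9 + ((t - 2)*5)/2 = -9 + ((-2 + t)*5)/2 = -9 + (-10 + 5*t)/2 = -9 + (-5 + 5*t/2) = -14 + 5*t/2)
z(R) = 18 (z(R) = 6*3 = 18)
K(N) = 5*N (K(N) = (N + N)*(4 + (-14 + (5/2)*5)) = (2*N)*(4 + (-14 + 25/2)) = (2*N)*(4 - 3/2) = (2*N)*(5/2) = 5*N)
(K(-3) + z(-4))² = (5*(-3) + 18)² = (-15 + 18)² = 3² = 9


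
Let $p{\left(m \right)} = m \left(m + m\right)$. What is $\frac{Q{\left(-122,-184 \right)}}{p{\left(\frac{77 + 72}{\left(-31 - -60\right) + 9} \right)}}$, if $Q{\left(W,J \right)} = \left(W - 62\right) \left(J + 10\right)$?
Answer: $\frac{23115552}{22201} \approx 1041.2$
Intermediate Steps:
$p{\left(m \right)} = 2 m^{2}$ ($p{\left(m \right)} = m 2 m = 2 m^{2}$)
$Q{\left(W,J \right)} = \left(-62 + W\right) \left(10 + J\right)$
$\frac{Q{\left(-122,-184 \right)}}{p{\left(\frac{77 + 72}{\left(-31 - -60\right) + 9} \right)}} = \frac{-620 - -11408 + 10 \left(-122\right) - -22448}{2 \left(\frac{77 + 72}{\left(-31 - -60\right) + 9}\right)^{2}} = \frac{-620 + 11408 - 1220 + 22448}{2 \left(\frac{149}{\left(-31 + 60\right) + 9}\right)^{2}} = \frac{32016}{2 \left(\frac{149}{29 + 9}\right)^{2}} = \frac{32016}{2 \left(\frac{149}{38}\right)^{2}} = \frac{32016}{2 \cdot \frac{22201}{1444}} = \frac{32016}{\frac{22201}{722}} = 32016 \cdot \frac{722}{22201} = \frac{23115552}{22201}$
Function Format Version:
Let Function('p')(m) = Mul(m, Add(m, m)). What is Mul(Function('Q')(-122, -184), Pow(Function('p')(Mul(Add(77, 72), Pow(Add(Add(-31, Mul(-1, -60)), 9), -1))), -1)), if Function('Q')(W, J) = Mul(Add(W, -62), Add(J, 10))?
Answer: Rational(23115552, 22201) ≈ 1041.2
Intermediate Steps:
Function('p')(m) = Mul(2, Pow(m, 2)) (Function('p')(m) = Mul(m, Mul(2, m)) = Mul(2, Pow(m, 2)))
Function('Q')(W, J) = Mul(Add(-62, W), Add(10, J))
Mul(Function('Q')(-122, -184), Pow(Function('p')(Mul(Add(77, 72), Pow(Add(Add(-31, Mul(-1, -60)), 9), -1))), -1)) = Mul(Add(-620, Mul(-62, -184), Mul(10, -122), Mul(-184, -122)), Pow(Mul(2, Pow(Mul(Add(77, 72), Pow(Add(Add(-31, Mul(-1, -60)), 9), -1)), 2)), -1)) = Mul(Add(-620, 11408, -1220, 22448), Pow(Mul(2, Pow(Mul(149, Pow(Add(Add(-31, 60), 9), -1)), 2)), -1)) = Mul(32016, Pow(Mul(2, Pow(Mul(149, Pow(Add(29, 9), -1)), 2)), -1)) = Mul(32016, Pow(Mul(2, Pow(Mul(149, Pow(38, -1)), 2)), -1)) = Mul(32016, Pow(Mul(2, Pow(Mul(149, Rational(1, 38)), 2)), -1)) = Mul(32016, Pow(Mul(2, Pow(Rational(149, 38), 2)), -1)) = Mul(32016, Pow(Mul(2, Rational(22201, 1444)), -1)) = Mul(32016, Pow(Rational(22201, 722), -1)) = Mul(32016, Rational(722, 22201)) = Rational(23115552, 22201)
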